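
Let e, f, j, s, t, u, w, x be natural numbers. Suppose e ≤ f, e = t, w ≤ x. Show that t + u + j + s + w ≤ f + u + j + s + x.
e = t and e ≤ f, therefore t ≤ f. Then t + u ≤ f + u. Then t + u + j ≤ f + u + j. Then t + u + j + s ≤ f + u + j + s. Since w ≤ x, t + u + j + s + w ≤ f + u + j + s + x.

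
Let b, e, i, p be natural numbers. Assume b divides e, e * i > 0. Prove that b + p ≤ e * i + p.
b divides e, thus b divides e * i. Since e * i > 0, b ≤ e * i. Then b + p ≤ e * i + p.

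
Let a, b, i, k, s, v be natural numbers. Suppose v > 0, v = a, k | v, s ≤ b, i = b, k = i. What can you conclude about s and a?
s ≤ a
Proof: Because k | v and v > 0, k ≤ v. Since k = i, i ≤ v. v = a, so i ≤ a. Because i = b, b ≤ a. s ≤ b, so s ≤ a.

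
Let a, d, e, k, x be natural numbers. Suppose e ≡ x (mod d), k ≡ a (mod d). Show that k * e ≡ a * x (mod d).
k ≡ a (mod d) and e ≡ x (mod d). By multiplying congruences, k * e ≡ a * x (mod d).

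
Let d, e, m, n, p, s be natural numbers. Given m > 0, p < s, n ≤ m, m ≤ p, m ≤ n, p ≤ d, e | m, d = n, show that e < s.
n ≤ m and m ≤ n, so n = m. Since d = n, d = m. Since p ≤ d, p ≤ m. From m ≤ p, m = p. e | m and m > 0, therefore e ≤ m. Because m = p, e ≤ p. Because p < s, e < s.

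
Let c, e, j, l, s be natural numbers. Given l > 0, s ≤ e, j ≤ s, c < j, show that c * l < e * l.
j ≤ s and s ≤ e, hence j ≤ e. Since c < j, c < e. Combined with l > 0, by multiplying by a positive, c * l < e * l.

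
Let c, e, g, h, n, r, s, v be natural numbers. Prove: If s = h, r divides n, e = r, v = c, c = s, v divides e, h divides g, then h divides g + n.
c = s and s = h, so c = h. e = r and v divides e, therefore v divides r. r divides n, so v divides n. v = c, so c divides n. c = h, so h divides n. Since h divides g, h divides g + n.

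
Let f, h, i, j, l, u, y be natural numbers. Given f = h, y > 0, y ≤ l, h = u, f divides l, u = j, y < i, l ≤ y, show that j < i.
Because h = u and u = j, h = j. l ≤ y and y ≤ l, thus l = y. f = h and f divides l, hence h divides l. Since l = y, h divides y. y > 0, so h ≤ y. h = j, so j ≤ y. y < i, so j < i.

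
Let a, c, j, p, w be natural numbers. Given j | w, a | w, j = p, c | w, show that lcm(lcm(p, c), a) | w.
j = p and j | w, hence p | w. From c | w, lcm(p, c) | w. a | w, so lcm(lcm(p, c), a) | w.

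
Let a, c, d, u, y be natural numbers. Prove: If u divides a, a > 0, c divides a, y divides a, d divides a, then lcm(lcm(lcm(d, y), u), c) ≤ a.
d divides a and y divides a, thus lcm(d, y) divides a. u divides a, so lcm(lcm(d, y), u) divides a. Since c divides a, lcm(lcm(lcm(d, y), u), c) divides a. Because a > 0, lcm(lcm(lcm(d, y), u), c) ≤ a.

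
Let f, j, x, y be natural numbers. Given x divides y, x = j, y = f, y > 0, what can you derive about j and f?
j ≤ f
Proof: x divides y and y > 0, so x ≤ y. x = j, so j ≤ y. y = f, so j ≤ f.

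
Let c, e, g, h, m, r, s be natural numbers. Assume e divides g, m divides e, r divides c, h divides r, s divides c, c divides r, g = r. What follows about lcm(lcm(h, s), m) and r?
lcm(lcm(h, s), m) divides r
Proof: From c divides r and r divides c, c = r. Since s divides c, s divides r. Because h divides r, lcm(h, s) divides r. From g = r and e divides g, e divides r. Because m divides e, m divides r. Since lcm(h, s) divides r, lcm(lcm(h, s), m) divides r.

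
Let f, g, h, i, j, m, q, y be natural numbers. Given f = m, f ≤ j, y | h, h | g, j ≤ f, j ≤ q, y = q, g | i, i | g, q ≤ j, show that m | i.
Because j ≤ f and f ≤ j, j = f. f = m, so j = m. g | i and i | g, hence g = i. Since q ≤ j and j ≤ q, q = j. Since y = q, y = j. y | h and h | g, so y | g. Since y = j, j | g. Since g = i, j | i. Since j = m, m | i.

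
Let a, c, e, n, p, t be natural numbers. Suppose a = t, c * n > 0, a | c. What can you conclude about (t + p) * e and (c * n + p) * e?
(t + p) * e ≤ (c * n + p) * e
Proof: a = t and a | c, so t | c. Then t | c * n. Because c * n > 0, t ≤ c * n. Then t + p ≤ c * n + p. Then (t + p) * e ≤ (c * n + p) * e.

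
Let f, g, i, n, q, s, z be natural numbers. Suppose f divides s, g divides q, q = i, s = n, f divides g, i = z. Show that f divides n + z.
Since s = n and f divides s, f divides n. Because f divides g and g divides q, f divides q. Since q = i, f divides i. Since i = z, f divides z. Because f divides n, f divides n + z.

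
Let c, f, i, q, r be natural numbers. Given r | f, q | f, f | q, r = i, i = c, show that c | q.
Since r = i and i = c, r = c. From f | q and q | f, f = q. Since r | f, r | q. r = c, so c | q.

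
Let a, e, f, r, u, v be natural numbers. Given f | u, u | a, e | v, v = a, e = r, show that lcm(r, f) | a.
v = a and e | v, therefore e | a. Since e = r, r | a. Since f | u and u | a, f | a. Since r | a, lcm(r, f) | a.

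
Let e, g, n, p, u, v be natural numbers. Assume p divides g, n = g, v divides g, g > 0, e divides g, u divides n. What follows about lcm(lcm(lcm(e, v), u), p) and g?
lcm(lcm(lcm(e, v), u), p) ≤ g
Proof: e divides g and v divides g, thus lcm(e, v) divides g. Because n = g and u divides n, u divides g. lcm(e, v) divides g, so lcm(lcm(e, v), u) divides g. Since p divides g, lcm(lcm(lcm(e, v), u), p) divides g. g > 0, so lcm(lcm(lcm(e, v), u), p) ≤ g.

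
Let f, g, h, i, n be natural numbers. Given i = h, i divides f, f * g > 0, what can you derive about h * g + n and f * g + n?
h * g + n ≤ f * g + n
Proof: From i = h and i divides f, h divides f. Then h * g divides f * g. f * g > 0, so h * g ≤ f * g. Then h * g + n ≤ f * g + n.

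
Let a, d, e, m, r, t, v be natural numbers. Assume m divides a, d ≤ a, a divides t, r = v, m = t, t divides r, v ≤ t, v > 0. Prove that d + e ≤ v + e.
m = t and m divides a, thus t divides a. a divides t, so a = t. r = v and t divides r, so t divides v. v > 0, so t ≤ v. Since v ≤ t, t = v. Since a = t, a = v. Because d ≤ a, d ≤ v. Then d + e ≤ v + e.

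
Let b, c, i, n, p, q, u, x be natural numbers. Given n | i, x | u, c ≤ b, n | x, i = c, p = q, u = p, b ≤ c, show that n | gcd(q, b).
u = p and p = q, hence u = q. n | x and x | u, therefore n | u. Since u = q, n | q. Because c ≤ b and b ≤ c, c = b. Since i = c and n | i, n | c. Since c = b, n | b. Since n | q, n | gcd(q, b).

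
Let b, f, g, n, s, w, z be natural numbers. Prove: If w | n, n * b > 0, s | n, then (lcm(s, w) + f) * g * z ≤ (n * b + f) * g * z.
s | n and w | n, hence lcm(s, w) | n. Then lcm(s, w) | n * b. n * b > 0, so lcm(s, w) ≤ n * b. Then lcm(s, w) + f ≤ n * b + f. Then (lcm(s, w) + f) * g ≤ (n * b + f) * g. Then (lcm(s, w) + f) * g * z ≤ (n * b + f) * g * z.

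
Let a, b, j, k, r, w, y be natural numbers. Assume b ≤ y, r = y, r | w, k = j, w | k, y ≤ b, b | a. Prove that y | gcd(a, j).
b ≤ y and y ≤ b, thus b = y. b | a, so y | a. r = y and r | w, so y | w. Since k = j and w | k, w | j. y | w, so y | j. y | a, so y | gcd(a, j).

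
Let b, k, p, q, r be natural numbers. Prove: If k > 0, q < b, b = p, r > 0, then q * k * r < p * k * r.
From b = p and q < b, q < p. From k > 0, by multiplying by a positive, q * k < p * k. Since r > 0, by multiplying by a positive, q * k * r < p * k * r.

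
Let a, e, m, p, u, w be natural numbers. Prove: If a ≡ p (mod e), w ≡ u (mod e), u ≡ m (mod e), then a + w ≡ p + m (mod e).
Because w ≡ u (mod e) and u ≡ m (mod e), w ≡ m (mod e). Since a ≡ p (mod e), by adding congruences, a + w ≡ p + m (mod e).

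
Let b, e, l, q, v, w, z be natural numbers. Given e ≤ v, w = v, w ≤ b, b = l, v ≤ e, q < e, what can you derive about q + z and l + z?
q + z < l + z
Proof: Since v ≤ e and e ≤ v, v = e. Since w = v, w = e. Because b = l and w ≤ b, w ≤ l. Since w = e, e ≤ l. Since q < e, q < l. Then q + z < l + z.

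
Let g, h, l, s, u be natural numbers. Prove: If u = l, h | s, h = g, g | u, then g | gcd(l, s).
u = l and g | u, thus g | l. Since h = g and h | s, g | s. Since g | l, g | gcd(l, s).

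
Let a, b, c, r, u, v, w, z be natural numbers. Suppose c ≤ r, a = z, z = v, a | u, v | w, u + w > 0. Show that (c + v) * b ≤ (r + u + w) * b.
a = z and z = v, therefore a = v. a | u, so v | u. Since v | w, v | u + w. u + w > 0, so v ≤ u + w. Since c ≤ r, c + v ≤ r + u + w. Then (c + v) * b ≤ (r + u + w) * b.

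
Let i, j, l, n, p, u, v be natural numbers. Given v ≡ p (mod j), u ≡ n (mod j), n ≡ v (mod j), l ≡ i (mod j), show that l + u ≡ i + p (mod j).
u ≡ n (mod j) and n ≡ v (mod j), therefore u ≡ v (mod j). From v ≡ p (mod j), u ≡ p (mod j). l ≡ i (mod j), so l + u ≡ i + p (mod j).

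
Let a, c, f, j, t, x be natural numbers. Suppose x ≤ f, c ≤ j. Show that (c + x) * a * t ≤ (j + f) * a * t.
Because c ≤ j and x ≤ f, c + x ≤ j + f. Then (c + x) * a ≤ (j + f) * a. Then (c + x) * a * t ≤ (j + f) * a * t.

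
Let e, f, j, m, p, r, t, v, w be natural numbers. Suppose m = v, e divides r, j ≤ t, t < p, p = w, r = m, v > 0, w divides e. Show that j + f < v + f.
Since j ≤ t and t < p, j < p. p = w, so j < w. r = m and m = v, hence r = v. w divides e and e divides r, so w divides r. r = v, so w divides v. Since v > 0, w ≤ v. Since j < w, j < v. Then j + f < v + f.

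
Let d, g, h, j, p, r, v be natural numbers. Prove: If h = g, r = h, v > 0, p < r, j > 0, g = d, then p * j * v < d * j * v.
h = g and g = d, hence h = d. Since r = h and p < r, p < h. h = d, so p < d. Since j > 0, p * j < d * j. Since v > 0, p * j * v < d * j * v.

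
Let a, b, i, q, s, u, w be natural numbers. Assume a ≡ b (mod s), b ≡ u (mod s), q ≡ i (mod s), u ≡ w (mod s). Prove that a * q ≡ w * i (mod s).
a ≡ b (mod s) and b ≡ u (mod s), so a ≡ u (mod s). u ≡ w (mod s), so a ≡ w (mod s). Because q ≡ i (mod s), a * q ≡ w * i (mod s).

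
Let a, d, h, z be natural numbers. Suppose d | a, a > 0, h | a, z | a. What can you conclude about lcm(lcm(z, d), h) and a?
lcm(lcm(z, d), h) ≤ a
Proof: Since z | a and d | a, lcm(z, d) | a. Since h | a, lcm(lcm(z, d), h) | a. Since a > 0, lcm(lcm(z, d), h) ≤ a.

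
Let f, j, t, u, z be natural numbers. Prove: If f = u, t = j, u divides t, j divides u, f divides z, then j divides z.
t = j and u divides t, hence u divides j. Since j divides u, u = j. Since f = u, f = j. f divides z, so j divides z.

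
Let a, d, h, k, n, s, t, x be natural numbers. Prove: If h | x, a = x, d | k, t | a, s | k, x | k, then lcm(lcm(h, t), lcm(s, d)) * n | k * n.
Because a = x and t | a, t | x. Since h | x, lcm(h, t) | x. Since x | k, lcm(h, t) | k. Since s | k and d | k, lcm(s, d) | k. lcm(h, t) | k, so lcm(lcm(h, t), lcm(s, d)) | k. Then lcm(lcm(h, t), lcm(s, d)) * n | k * n.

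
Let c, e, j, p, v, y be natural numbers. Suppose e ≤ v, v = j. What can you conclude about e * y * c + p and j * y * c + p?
e * y * c + p ≤ j * y * c + p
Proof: v = j and e ≤ v, thus e ≤ j. By multiplying by a non-negative, e * y ≤ j * y. By multiplying by a non-negative, e * y * c ≤ j * y * c. Then e * y * c + p ≤ j * y * c + p.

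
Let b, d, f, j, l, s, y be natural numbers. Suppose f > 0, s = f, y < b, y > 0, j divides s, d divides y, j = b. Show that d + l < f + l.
d divides y and y > 0, thus d ≤ y. y < b, so d < b. From s = f and j divides s, j divides f. f > 0, so j ≤ f. Since j = b, b ≤ f. Because d < b, d < f. Then d + l < f + l.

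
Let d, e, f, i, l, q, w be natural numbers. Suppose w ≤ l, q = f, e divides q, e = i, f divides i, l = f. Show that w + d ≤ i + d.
Because q = f and e divides q, e divides f. Since e = i, i divides f. f divides i, so f = i. l = f and w ≤ l, thus w ≤ f. Because f = i, w ≤ i. Then w + d ≤ i + d.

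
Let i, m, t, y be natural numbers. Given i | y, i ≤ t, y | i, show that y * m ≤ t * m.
Since i | y and y | i, i = y. Since i ≤ t, y ≤ t. Then y * m ≤ t * m.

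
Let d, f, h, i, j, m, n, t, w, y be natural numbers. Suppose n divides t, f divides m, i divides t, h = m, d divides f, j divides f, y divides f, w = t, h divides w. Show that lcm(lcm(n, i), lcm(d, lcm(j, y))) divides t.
Because n divides t and i divides t, lcm(n, i) divides t. Because j divides f and y divides f, lcm(j, y) divides f. Since d divides f, lcm(d, lcm(j, y)) divides f. h = m and h divides w, so m divides w. f divides m, so f divides w. Since w = t, f divides t. lcm(d, lcm(j, y)) divides f, so lcm(d, lcm(j, y)) divides t. lcm(n, i) divides t, so lcm(lcm(n, i), lcm(d, lcm(j, y))) divides t.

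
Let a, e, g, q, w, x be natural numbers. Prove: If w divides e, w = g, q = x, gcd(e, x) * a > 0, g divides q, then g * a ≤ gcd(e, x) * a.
From w = g and w divides e, g divides e. q = x and g divides q, thus g divides x. Since g divides e, g divides gcd(e, x). Then g * a divides gcd(e, x) * a. gcd(e, x) * a > 0, so g * a ≤ gcd(e, x) * a.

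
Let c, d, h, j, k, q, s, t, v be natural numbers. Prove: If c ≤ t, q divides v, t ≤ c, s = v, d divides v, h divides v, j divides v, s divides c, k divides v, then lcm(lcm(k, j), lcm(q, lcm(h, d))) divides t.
Since k divides v and j divides v, lcm(k, j) divides v. Since h divides v and d divides v, lcm(h, d) divides v. Since q divides v, lcm(q, lcm(h, d)) divides v. Since lcm(k, j) divides v, lcm(lcm(k, j), lcm(q, lcm(h, d))) divides v. c ≤ t and t ≤ c, so c = t. Because s = v and s divides c, v divides c. Since c = t, v divides t. lcm(lcm(k, j), lcm(q, lcm(h, d))) divides v, so lcm(lcm(k, j), lcm(q, lcm(h, d))) divides t.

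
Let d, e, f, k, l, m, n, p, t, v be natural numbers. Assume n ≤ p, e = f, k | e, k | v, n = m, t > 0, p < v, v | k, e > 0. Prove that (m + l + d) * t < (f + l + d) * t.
v | k and k | v, thus v = k. From n ≤ p and p < v, n < v. From v = k, n < k. Since k | e and e > 0, k ≤ e. Since n < k, n < e. Since e = f, n < f. From n = m, m < f. Then m + l < f + l. Then m + l + d < f + l + d. t > 0, so (m + l + d) * t < (f + l + d) * t.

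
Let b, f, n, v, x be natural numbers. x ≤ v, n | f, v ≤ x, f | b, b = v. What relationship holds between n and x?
n | x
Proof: Since v ≤ x and x ≤ v, v = x. b = v and f | b, therefore f | v. v = x, so f | x. Since n | f, n | x.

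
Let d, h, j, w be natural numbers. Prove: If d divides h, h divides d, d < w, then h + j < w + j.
Because d divides h and h divides d, d = h. Since d < w, h < w. Then h + j < w + j.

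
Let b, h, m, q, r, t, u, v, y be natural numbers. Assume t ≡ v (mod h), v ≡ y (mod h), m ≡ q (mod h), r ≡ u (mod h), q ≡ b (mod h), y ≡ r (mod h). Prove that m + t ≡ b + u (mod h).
m ≡ q (mod h) and q ≡ b (mod h), thus m ≡ b (mod h). Since t ≡ v (mod h) and v ≡ y (mod h), t ≡ y (mod h). y ≡ r (mod h), so t ≡ r (mod h). Since r ≡ u (mod h), t ≡ u (mod h). Because m ≡ b (mod h), m + t ≡ b + u (mod h).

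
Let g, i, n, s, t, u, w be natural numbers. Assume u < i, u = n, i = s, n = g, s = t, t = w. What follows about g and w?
g < w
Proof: Because i = s and u < i, u < s. Since s = t, u < t. Since u = n, n < t. n = g, so g < t. Because t = w, g < w.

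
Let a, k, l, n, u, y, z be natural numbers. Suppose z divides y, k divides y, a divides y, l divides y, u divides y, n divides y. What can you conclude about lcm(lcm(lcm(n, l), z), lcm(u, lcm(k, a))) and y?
lcm(lcm(lcm(n, l), z), lcm(u, lcm(k, a))) divides y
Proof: n divides y and l divides y, so lcm(n, l) divides y. z divides y, so lcm(lcm(n, l), z) divides y. k divides y and a divides y, thus lcm(k, a) divides y. Because u divides y, lcm(u, lcm(k, a)) divides y. From lcm(lcm(n, l), z) divides y, lcm(lcm(lcm(n, l), z), lcm(u, lcm(k, a))) divides y.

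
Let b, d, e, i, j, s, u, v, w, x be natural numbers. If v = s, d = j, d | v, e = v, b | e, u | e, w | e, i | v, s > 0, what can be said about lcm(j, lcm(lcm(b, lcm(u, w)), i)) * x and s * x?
lcm(j, lcm(lcm(b, lcm(u, w)), i)) * x ≤ s * x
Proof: d = j and d | v, thus j | v. u | e and w | e, hence lcm(u, w) | e. Since b | e, lcm(b, lcm(u, w)) | e. e = v, so lcm(b, lcm(u, w)) | v. Since i | v, lcm(lcm(b, lcm(u, w)), i) | v. j | v, so lcm(j, lcm(lcm(b, lcm(u, w)), i)) | v. v = s, so lcm(j, lcm(lcm(b, lcm(u, w)), i)) | s. s > 0, so lcm(j, lcm(lcm(b, lcm(u, w)), i)) ≤ s. Then lcm(j, lcm(lcm(b, lcm(u, w)), i)) * x ≤ s * x.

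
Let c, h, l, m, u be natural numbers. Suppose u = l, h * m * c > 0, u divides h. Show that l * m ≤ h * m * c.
u = l and u divides h, thus l divides h. Then l * m divides h * m. Then l * m divides h * m * c. h * m * c > 0, so l * m ≤ h * m * c.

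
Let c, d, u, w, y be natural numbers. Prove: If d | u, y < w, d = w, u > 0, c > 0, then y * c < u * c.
From d = w and d | u, w | u. Since u > 0, w ≤ u. Since y < w, y < u. Since c > 0, y * c < u * c.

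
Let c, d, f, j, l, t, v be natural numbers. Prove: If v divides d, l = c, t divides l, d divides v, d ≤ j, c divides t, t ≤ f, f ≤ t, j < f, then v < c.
f ≤ t and t ≤ f, so f = t. Because l = c and t divides l, t divides c. Since c divides t, t = c. Since f = t, f = c. d divides v and v divides d, thus d = v. Since d ≤ j and j < f, d < f. Since d = v, v < f. f = c, so v < c.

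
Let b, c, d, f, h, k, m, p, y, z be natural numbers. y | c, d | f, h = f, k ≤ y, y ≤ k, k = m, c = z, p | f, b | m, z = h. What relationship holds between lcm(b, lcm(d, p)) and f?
lcm(b, lcm(d, p)) | f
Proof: c = z and z = h, so c = h. Since h = f, c = f. Because y ≤ k and k ≤ y, y = k. y | c, so k | c. k = m, so m | c. Since b | m, b | c. c = f, so b | f. Since d | f and p | f, lcm(d, p) | f. Since b | f, lcm(b, lcm(d, p)) | f.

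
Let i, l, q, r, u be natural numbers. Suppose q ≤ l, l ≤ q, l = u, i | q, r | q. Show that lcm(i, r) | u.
q ≤ l and l ≤ q, thus q = l. Because l = u, q = u. Since i | q and r | q, lcm(i, r) | q. From q = u, lcm(i, r) | u.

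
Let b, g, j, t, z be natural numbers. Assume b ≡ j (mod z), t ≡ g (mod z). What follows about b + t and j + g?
b + t ≡ j + g (mod z)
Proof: b ≡ j (mod z) and t ≡ g (mod z). By adding congruences, b + t ≡ j + g (mod z).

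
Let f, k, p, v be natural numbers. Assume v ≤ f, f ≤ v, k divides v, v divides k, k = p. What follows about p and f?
p = f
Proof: f ≤ v and v ≤ f, so f = v. v divides k and k divides v, so v = k. Since f = v, f = k. Since k = p, f = p. Then p = f.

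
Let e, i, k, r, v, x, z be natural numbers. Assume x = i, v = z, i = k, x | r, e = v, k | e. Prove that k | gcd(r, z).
x = i and x | r, thus i | r. Since i = k, k | r. e = v and v = z, therefore e = z. From k | e, k | z. Since k | r, k | gcd(r, z).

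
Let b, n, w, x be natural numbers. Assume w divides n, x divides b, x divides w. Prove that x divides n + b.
x divides w and w divides n, so x divides n. Since x divides b, x divides n + b.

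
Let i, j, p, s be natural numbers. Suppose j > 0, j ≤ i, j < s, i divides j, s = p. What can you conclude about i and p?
i < p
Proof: i divides j and j > 0, so i ≤ j. From j ≤ i, j = i. s = p and j < s, so j < p. j = i, so i < p.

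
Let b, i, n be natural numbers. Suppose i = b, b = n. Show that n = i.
i = b and b = n, thus i = n. Then n = i.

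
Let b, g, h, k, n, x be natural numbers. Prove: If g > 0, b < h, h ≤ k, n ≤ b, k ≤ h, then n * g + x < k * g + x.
Since h ≤ k and k ≤ h, h = k. n ≤ b and b < h, hence n < h. Since h = k, n < k. g > 0, so n * g < k * g. Then n * g + x < k * g + x.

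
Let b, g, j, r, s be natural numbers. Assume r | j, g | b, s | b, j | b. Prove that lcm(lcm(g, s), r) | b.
From g | b and s | b, lcm(g, s) | b. r | j and j | b, hence r | b. Since lcm(g, s) | b, lcm(lcm(g, s), r) | b.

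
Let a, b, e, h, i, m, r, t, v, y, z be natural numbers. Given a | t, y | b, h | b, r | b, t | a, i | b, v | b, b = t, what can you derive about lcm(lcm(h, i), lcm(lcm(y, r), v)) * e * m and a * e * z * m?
lcm(lcm(h, i), lcm(lcm(y, r), v)) * e * m | a * e * z * m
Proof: t | a and a | t, therefore t = a. Because b = t, b = a. From h | b and i | b, lcm(h, i) | b. y | b and r | b, therefore lcm(y, r) | b. Since v | b, lcm(lcm(y, r), v) | b. Since lcm(h, i) | b, lcm(lcm(h, i), lcm(lcm(y, r), v)) | b. Since b = a, lcm(lcm(h, i), lcm(lcm(y, r), v)) | a. Then lcm(lcm(h, i), lcm(lcm(y, r), v)) * e | a * e. Then lcm(lcm(h, i), lcm(lcm(y, r), v)) * e | a * e * z. Then lcm(lcm(h, i), lcm(lcm(y, r), v)) * e * m | a * e * z * m.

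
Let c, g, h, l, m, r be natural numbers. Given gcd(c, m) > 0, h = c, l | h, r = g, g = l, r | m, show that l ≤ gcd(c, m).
h = c and l | h, hence l | c. Because r = g and r | m, g | m. g = l, so l | m. Since l | c, l | gcd(c, m). Since gcd(c, m) > 0, l ≤ gcd(c, m).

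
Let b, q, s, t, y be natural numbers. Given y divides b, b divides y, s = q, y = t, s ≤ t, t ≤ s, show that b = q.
b divides y and y divides b, so b = y. Since y = t, b = t. t ≤ s and s ≤ t, hence t = s. Since b = t, b = s. s = q, so b = q.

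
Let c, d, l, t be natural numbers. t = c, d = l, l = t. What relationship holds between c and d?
c = d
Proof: d = l and l = t, therefore d = t. Since t = c, d = c. Then c = d.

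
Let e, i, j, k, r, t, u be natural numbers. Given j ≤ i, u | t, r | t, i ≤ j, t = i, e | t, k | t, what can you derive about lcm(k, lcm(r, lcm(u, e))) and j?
lcm(k, lcm(r, lcm(u, e))) | j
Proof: i ≤ j and j ≤ i, hence i = j. Since t = i, t = j. u | t and e | t, so lcm(u, e) | t. r | t, so lcm(r, lcm(u, e)) | t. k | t, so lcm(k, lcm(r, lcm(u, e))) | t. t = j, so lcm(k, lcm(r, lcm(u, e))) | j.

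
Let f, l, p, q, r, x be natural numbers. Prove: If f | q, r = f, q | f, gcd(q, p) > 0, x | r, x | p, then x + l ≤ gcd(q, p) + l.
f | q and q | f, therefore f = q. r = f, so r = q. Since x | r, x | q. Since x | p, x | gcd(q, p). Because gcd(q, p) > 0, x ≤ gcd(q, p). Then x + l ≤ gcd(q, p) + l.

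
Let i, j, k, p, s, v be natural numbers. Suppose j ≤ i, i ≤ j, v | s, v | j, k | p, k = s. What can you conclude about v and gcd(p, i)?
v | gcd(p, i)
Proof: From k = s and k | p, s | p. Since v | s, v | p. j ≤ i and i ≤ j, thus j = i. v | j, so v | i. Since v | p, v | gcd(p, i).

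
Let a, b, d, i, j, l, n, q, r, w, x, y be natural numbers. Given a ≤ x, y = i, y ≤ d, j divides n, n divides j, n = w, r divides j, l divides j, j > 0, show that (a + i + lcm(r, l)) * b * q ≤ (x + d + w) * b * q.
y = i and y ≤ d, so i ≤ d. a ≤ x, so a + i ≤ x + d. Since j divides n and n divides j, j = n. Since n = w, j = w. Because r divides j and l divides j, lcm(r, l) divides j. j > 0, so lcm(r, l) ≤ j. j = w, so lcm(r, l) ≤ w. Since a + i ≤ x + d, a + i + lcm(r, l) ≤ x + d + w. By multiplying by a non-negative, (a + i + lcm(r, l)) * b ≤ (x + d + w) * b. By multiplying by a non-negative, (a + i + lcm(r, l)) * b * q ≤ (x + d + w) * b * q.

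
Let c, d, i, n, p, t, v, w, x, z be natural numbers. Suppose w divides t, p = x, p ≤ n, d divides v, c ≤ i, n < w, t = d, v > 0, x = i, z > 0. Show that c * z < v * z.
Since p = x and x = i, p = i. Because t = d and w divides t, w divides d. d divides v, so w divides v. Since v > 0, w ≤ v. n < w, so n < v. Since p ≤ n, p < v. p = i, so i < v. Because c ≤ i, c < v. Combining with z > 0, by multiplying by a positive, c * z < v * z.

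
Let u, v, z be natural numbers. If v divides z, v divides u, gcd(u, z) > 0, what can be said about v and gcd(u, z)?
v ≤ gcd(u, z)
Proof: v divides u and v divides z, thus v divides gcd(u, z). Since gcd(u, z) > 0, v ≤ gcd(u, z).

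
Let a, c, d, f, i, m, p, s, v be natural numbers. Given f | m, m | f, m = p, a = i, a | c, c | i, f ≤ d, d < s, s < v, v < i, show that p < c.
From f | m and m | f, f = m. Since m = p, f = p. a = i and a | c, thus i | c. c | i, so i = c. d < s and s < v, thus d < v. Since v < i, d < i. Since f ≤ d, f < i. Since i = c, f < c. f = p, so p < c.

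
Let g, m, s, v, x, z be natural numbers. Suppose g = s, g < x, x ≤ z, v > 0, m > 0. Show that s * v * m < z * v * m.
g = s and g < x, therefore s < x. Since x ≤ z, s < z. v > 0, so s * v < z * v. m > 0, so s * v * m < z * v * m.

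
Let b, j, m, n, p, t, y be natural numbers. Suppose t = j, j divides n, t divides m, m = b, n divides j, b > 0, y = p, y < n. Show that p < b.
y = p and y < n, thus p < n. Because j divides n and n divides j, j = n. Because t = j and t divides m, j divides m. Since m = b, j divides b. b > 0, so j ≤ b. Since j = n, n ≤ b. p < n, so p < b.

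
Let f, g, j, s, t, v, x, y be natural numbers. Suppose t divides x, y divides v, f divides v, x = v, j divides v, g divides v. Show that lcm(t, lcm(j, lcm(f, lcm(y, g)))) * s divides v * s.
x = v and t divides x, hence t divides v. y divides v and g divides v, thus lcm(y, g) divides v. f divides v, so lcm(f, lcm(y, g)) divides v. j divides v, so lcm(j, lcm(f, lcm(y, g))) divides v. Since t divides v, lcm(t, lcm(j, lcm(f, lcm(y, g)))) divides v. Then lcm(t, lcm(j, lcm(f, lcm(y, g)))) * s divides v * s.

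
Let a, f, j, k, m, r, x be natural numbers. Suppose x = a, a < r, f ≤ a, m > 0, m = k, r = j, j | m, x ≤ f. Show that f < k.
From x = a and x ≤ f, a ≤ f. f ≤ a, so a = f. r = j and a < r, therefore a < j. Since j | m and m > 0, j ≤ m. m = k, so j ≤ k. Since a < j, a < k. Since a = f, f < k.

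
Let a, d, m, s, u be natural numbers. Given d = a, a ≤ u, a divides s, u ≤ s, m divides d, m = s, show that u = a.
From m = s and m divides d, s divides d. Since d = a, s divides a. Since a divides s, s = a. u ≤ s, so u ≤ a. a ≤ u, so u = a.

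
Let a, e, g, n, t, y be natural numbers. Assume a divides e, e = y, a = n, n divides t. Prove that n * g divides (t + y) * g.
e = y and a divides e, so a divides y. a = n, so n divides y. From n divides t, n divides t + y. Then n * g divides (t + y) * g.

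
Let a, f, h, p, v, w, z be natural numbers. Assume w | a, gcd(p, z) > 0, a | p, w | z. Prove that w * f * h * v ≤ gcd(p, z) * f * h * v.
w | a and a | p, hence w | p. From w | z, w | gcd(p, z). Since gcd(p, z) > 0, w ≤ gcd(p, z). Then w * f ≤ gcd(p, z) * f. Then w * f * h ≤ gcd(p, z) * f * h. Then w * f * h * v ≤ gcd(p, z) * f * h * v.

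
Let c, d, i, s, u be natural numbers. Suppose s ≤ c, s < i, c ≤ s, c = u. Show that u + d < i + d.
s ≤ c and c ≤ s, so s = c. s < i, so c < i. c = u, so u < i. Then u + d < i + d.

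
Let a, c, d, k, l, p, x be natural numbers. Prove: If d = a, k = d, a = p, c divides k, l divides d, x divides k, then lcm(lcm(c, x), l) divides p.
d = a and a = p, thus d = p. c divides k and x divides k, hence lcm(c, x) divides k. From k = d, lcm(c, x) divides d. Since l divides d, lcm(lcm(c, x), l) divides d. d = p, so lcm(lcm(c, x), l) divides p.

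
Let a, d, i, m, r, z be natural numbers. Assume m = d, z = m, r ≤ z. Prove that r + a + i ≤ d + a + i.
z = m and r ≤ z, thus r ≤ m. m = d, so r ≤ d. Then r + a ≤ d + a. Then r + a + i ≤ d + a + i.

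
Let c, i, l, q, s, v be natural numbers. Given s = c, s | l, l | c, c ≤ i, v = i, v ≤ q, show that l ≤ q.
s = c and s | l, hence c | l. From l | c, c = l. Because v = i and v ≤ q, i ≤ q. Since c ≤ i, c ≤ q. Since c = l, l ≤ q.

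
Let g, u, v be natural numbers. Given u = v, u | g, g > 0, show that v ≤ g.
u = v and u | g, thus v | g. Since g > 0, v ≤ g.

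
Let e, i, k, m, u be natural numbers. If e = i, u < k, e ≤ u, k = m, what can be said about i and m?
i < m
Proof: From e ≤ u and u < k, e < k. e = i, so i < k. k = m, so i < m.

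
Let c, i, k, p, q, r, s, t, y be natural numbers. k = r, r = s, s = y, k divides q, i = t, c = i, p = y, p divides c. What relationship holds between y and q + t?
y divides q + t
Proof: From k = r and r = s, k = s. s = y, so k = y. k divides q, so y divides q. p = y and p divides c, hence y divides c. Since c = i, y divides i. i = t, so y divides t. y divides q, so y divides q + t.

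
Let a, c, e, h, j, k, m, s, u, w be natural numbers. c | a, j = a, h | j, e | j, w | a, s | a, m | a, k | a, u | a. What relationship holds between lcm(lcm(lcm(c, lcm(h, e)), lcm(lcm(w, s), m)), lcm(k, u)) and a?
lcm(lcm(lcm(c, lcm(h, e)), lcm(lcm(w, s), m)), lcm(k, u)) | a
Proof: h | j and e | j, therefore lcm(h, e) | j. j = a, so lcm(h, e) | a. c | a, so lcm(c, lcm(h, e)) | a. Because w | a and s | a, lcm(w, s) | a. Since m | a, lcm(lcm(w, s), m) | a. lcm(c, lcm(h, e)) | a, so lcm(lcm(c, lcm(h, e)), lcm(lcm(w, s), m)) | a. Since k | a and u | a, lcm(k, u) | a. lcm(lcm(c, lcm(h, e)), lcm(lcm(w, s), m)) | a, so lcm(lcm(lcm(c, lcm(h, e)), lcm(lcm(w, s), m)), lcm(k, u)) | a.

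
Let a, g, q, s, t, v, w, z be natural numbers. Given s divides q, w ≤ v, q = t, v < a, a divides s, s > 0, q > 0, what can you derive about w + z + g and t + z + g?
w + z + g < t + z + g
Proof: w ≤ v and v < a, thus w < a. From a divides s and s > 0, a ≤ s. From s divides q and q > 0, s ≤ q. q = t, so s ≤ t. From a ≤ s, a ≤ t. w < a, so w < t. Then w + z < t + z. Then w + z + g < t + z + g.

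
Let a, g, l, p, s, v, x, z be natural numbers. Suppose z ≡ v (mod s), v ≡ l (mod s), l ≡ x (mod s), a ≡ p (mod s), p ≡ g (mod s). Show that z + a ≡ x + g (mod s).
Because z ≡ v (mod s) and v ≡ l (mod s), z ≡ l (mod s). l ≡ x (mod s), so z ≡ x (mod s). Because a ≡ p (mod s) and p ≡ g (mod s), a ≡ g (mod s). Combined with z ≡ x (mod s), by adding congruences, z + a ≡ x + g (mod s).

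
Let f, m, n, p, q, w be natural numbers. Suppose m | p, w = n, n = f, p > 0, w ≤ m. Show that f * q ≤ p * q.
w = n and n = f, so w = f. w ≤ m, so f ≤ m. m | p and p > 0, hence m ≤ p. Since f ≤ m, f ≤ p. Then f * q ≤ p * q.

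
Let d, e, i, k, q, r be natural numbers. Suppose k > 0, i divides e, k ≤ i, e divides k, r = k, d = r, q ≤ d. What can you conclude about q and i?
q ≤ i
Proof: d = r and r = k, so d = k. i divides e and e divides k, hence i divides k. k > 0, so i ≤ k. Since k ≤ i, k = i. Since d = k, d = i. q ≤ d, so q ≤ i.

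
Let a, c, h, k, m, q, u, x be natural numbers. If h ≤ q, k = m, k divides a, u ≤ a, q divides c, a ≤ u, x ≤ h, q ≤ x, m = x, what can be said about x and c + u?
x divides c + u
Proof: x ≤ h and h ≤ q, hence x ≤ q. Since q ≤ x, q = x. Since q divides c, x divides c. From k = m and m = x, k = x. a ≤ u and u ≤ a, hence a = u. Because k divides a, k divides u. From k = x, x divides u. From x divides c, x divides c + u.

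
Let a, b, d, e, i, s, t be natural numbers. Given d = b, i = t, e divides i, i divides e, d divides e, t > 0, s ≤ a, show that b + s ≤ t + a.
From e divides i and i divides e, e = i. Since d divides e, d divides i. From i = t, d divides t. Since d = b, b divides t. Since t > 0, b ≤ t. s ≤ a, so b + s ≤ t + a.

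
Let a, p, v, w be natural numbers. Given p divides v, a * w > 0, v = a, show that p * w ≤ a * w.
v = a and p divides v, so p divides a. Then p * w divides a * w. Since a * w > 0, p * w ≤ a * w.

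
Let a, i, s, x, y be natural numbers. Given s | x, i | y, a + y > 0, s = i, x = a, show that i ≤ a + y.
x = a and s | x, therefore s | a. Since s = i, i | a. i | y, so i | a + y. a + y > 0, so i ≤ a + y.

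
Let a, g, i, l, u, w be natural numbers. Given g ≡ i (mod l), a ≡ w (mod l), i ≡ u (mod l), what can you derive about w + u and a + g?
w + u ≡ a + g (mod l)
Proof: g ≡ i (mod l) and i ≡ u (mod l), thus g ≡ u (mod l). Using a ≡ w (mod l) and adding congruences, a + g ≡ w + u (mod l). Then w + u ≡ a + g (mod l).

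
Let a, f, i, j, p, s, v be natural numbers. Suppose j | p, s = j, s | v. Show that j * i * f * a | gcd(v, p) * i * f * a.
s = j and s | v, thus j | v. j | p, so j | gcd(v, p). Then j * i | gcd(v, p) * i. Then j * i * f | gcd(v, p) * i * f. Then j * i * f * a | gcd(v, p) * i * f * a.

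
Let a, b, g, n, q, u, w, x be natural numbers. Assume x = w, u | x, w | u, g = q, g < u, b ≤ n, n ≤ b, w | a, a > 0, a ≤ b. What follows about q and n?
q < n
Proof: Since x = w and u | x, u | w. Since w | u, u = w. g = q and g < u, therefore q < u. Since u = w, q < w. b ≤ n and n ≤ b, thus b = n. w | a and a > 0, therefore w ≤ a. a ≤ b, so w ≤ b. b = n, so w ≤ n. q < w, so q < n.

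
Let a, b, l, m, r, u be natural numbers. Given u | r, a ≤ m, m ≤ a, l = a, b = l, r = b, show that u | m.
Because r = b and b = l, r = l. l = a, so r = a. From a ≤ m and m ≤ a, a = m. From r = a, r = m. Since u | r, u | m.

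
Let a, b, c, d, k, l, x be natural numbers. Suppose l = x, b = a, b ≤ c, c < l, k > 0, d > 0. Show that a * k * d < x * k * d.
From b ≤ c and c < l, b < l. b = a, so a < l. l = x, so a < x. Combining with k > 0, by multiplying by a positive, a * k < x * k. Since d > 0, by multiplying by a positive, a * k * d < x * k * d.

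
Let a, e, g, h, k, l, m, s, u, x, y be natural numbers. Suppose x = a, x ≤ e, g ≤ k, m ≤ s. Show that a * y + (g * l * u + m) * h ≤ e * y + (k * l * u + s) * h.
x = a and x ≤ e, so a ≤ e. By multiplying by a non-negative, a * y ≤ e * y. g ≤ k. By multiplying by a non-negative, g * l ≤ k * l. By multiplying by a non-negative, g * l * u ≤ k * l * u. m ≤ s, so g * l * u + m ≤ k * l * u + s. By multiplying by a non-negative, (g * l * u + m) * h ≤ (k * l * u + s) * h. Since a * y ≤ e * y, a * y + (g * l * u + m) * h ≤ e * y + (k * l * u + s) * h.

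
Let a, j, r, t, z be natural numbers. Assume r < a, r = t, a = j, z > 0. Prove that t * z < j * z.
From a = j and r < a, r < j. Since r = t, t < j. Since z > 0, t * z < j * z.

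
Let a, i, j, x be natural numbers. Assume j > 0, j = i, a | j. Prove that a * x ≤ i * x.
Because a | j and j > 0, a ≤ j. Since j = i, a ≤ i. Then a * x ≤ i * x.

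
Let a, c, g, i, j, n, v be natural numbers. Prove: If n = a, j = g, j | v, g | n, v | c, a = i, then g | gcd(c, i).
Because j | v and v | c, j | c. j = g, so g | c. Because n = a and g | n, g | a. Since a = i, g | i. Since g | c, g | gcd(c, i).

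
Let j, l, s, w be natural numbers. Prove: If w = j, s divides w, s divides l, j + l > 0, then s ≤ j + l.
w = j and s divides w, thus s divides j. s divides l, so s divides j + l. j + l > 0, so s ≤ j + l.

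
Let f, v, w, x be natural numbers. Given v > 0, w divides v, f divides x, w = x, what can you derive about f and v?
f ≤ v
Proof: w = x and w divides v, so x divides v. Since f divides x, f divides v. Since v > 0, f ≤ v.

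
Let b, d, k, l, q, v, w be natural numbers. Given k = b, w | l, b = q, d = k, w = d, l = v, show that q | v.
w = d and d = k, thus w = k. Since k = b, w = b. l = v and w | l, hence w | v. Since w = b, b | v. Since b = q, q | v.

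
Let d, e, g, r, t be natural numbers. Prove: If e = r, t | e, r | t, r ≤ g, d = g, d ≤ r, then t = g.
e = r and t | e, therefore t | r. Since r | t, t = r. d = g and d ≤ r, hence g ≤ r. Since r ≤ g, r = g. Because t = r, t = g.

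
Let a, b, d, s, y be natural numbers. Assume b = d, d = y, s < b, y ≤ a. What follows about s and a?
s < a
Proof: b = d and d = y, thus b = y. From s < b, s < y. Since y ≤ a, s < a.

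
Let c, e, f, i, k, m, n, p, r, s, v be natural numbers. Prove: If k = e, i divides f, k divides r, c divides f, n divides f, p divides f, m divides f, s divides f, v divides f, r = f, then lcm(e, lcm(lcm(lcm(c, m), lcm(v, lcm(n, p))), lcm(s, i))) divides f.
Because r = f and k divides r, k divides f. k = e, so e divides f. From c divides f and m divides f, lcm(c, m) divides f. n divides f and p divides f, therefore lcm(n, p) divides f. Since v divides f, lcm(v, lcm(n, p)) divides f. lcm(c, m) divides f, so lcm(lcm(c, m), lcm(v, lcm(n, p))) divides f. s divides f and i divides f, so lcm(s, i) divides f. lcm(lcm(c, m), lcm(v, lcm(n, p))) divides f, so lcm(lcm(lcm(c, m), lcm(v, lcm(n, p))), lcm(s, i)) divides f. e divides f, so lcm(e, lcm(lcm(lcm(c, m), lcm(v, lcm(n, p))), lcm(s, i))) divides f.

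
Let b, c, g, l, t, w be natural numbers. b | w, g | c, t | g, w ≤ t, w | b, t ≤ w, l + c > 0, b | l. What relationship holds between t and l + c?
t ≤ l + c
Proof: From b | w and w | b, b = w. w ≤ t and t ≤ w, thus w = t. Since b = w, b = t. Since b | l, t | l. From t | g and g | c, t | c. Since t | l, t | l + c. From l + c > 0, t ≤ l + c.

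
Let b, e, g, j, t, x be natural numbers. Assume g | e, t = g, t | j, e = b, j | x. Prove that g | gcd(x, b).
Since t = g and t | j, g | j. From j | x, g | x. e = b and g | e, so g | b. From g | x, g | gcd(x, b).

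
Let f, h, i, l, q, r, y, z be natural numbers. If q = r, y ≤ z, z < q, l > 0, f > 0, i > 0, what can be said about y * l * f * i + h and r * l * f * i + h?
y * l * f * i + h < r * l * f * i + h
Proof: y ≤ z and z < q, therefore y < q. q = r, so y < r. Combined with l > 0, by multiplying by a positive, y * l < r * l. Since f > 0, by multiplying by a positive, y * l * f < r * l * f. Using i > 0 and multiplying by a positive, y * l * f * i < r * l * f * i. Then y * l * f * i + h < r * l * f * i + h.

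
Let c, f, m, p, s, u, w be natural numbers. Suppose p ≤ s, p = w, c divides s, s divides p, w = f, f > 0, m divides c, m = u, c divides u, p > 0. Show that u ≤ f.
Since s divides p and p > 0, s ≤ p. Since p ≤ s, s = p. Since p = w, s = w. Since w = f, s = f. m = u and m divides c, therefore u divides c. c divides u, so c = u. Since c divides s, u divides s. Since s = f, u divides f. f > 0, so u ≤ f.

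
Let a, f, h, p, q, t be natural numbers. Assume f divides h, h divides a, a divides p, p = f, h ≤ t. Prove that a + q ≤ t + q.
Since p = f and a divides p, a divides f. f divides h, so a divides h. Since h divides a, h = a. h ≤ t, so a ≤ t. Then a + q ≤ t + q.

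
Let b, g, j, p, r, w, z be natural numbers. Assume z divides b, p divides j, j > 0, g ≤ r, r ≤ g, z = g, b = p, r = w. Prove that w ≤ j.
g ≤ r and r ≤ g, hence g = r. z = g, so z = r. Because b = p and z divides b, z divides p. Since p divides j, z divides j. Since j > 0, z ≤ j. Since z = r, r ≤ j. Since r = w, w ≤ j.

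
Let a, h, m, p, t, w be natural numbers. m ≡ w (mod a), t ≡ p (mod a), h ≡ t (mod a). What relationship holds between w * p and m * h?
w * p ≡ m * h (mod a)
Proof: Since h ≡ t (mod a) and t ≡ p (mod a), h ≡ p (mod a). From m ≡ w (mod a), by multiplying congruences, m * h ≡ w * p (mod a). Then w * p ≡ m * h (mod a).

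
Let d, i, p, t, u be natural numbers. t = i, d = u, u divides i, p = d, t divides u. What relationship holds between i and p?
i = p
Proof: p = d and d = u, so p = u. From t = i and t divides u, i divides u. u divides i, so u = i. Since p = u, p = i. Then i = p.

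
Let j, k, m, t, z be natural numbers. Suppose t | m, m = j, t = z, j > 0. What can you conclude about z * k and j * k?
z * k ≤ j * k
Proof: m = j and t | m, hence t | j. Since j > 0, t ≤ j. Since t = z, z ≤ j. Then z * k ≤ j * k.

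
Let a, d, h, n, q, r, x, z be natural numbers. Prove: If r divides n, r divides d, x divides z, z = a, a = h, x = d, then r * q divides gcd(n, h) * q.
From x = d and x divides z, d divides z. Since r divides d, r divides z. z = a, so r divides a. a = h, so r divides h. Since r divides n, r divides gcd(n, h). Then r * q divides gcd(n, h) * q.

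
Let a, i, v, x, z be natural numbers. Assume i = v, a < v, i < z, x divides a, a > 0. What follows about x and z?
x < z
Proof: Since x divides a and a > 0, x ≤ a. Because i = v and i < z, v < z. Since a < v, a < z. x ≤ a, so x < z.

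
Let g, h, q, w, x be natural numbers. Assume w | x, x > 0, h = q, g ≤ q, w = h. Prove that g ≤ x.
w = h and h = q, therefore w = q. Since w | x, q | x. Since x > 0, q ≤ x. Since g ≤ q, g ≤ x.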